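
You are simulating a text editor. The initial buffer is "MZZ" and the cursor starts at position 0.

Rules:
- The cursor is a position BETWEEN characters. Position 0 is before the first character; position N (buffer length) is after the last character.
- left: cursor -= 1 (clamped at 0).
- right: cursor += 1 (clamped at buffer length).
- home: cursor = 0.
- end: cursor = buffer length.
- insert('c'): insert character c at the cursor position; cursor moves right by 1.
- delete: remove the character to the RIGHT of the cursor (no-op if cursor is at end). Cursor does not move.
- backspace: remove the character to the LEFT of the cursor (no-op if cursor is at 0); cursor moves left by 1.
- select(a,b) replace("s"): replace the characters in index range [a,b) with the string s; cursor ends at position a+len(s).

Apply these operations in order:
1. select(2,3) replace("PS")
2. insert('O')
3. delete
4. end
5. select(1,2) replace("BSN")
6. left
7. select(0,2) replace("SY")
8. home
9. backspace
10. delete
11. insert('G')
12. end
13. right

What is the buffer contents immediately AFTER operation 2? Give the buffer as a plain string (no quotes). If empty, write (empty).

Answer: MZPSO

Derivation:
After op 1 (select(2,3) replace("PS")): buf='MZPS' cursor=4
After op 2 (insert('O')): buf='MZPSO' cursor=5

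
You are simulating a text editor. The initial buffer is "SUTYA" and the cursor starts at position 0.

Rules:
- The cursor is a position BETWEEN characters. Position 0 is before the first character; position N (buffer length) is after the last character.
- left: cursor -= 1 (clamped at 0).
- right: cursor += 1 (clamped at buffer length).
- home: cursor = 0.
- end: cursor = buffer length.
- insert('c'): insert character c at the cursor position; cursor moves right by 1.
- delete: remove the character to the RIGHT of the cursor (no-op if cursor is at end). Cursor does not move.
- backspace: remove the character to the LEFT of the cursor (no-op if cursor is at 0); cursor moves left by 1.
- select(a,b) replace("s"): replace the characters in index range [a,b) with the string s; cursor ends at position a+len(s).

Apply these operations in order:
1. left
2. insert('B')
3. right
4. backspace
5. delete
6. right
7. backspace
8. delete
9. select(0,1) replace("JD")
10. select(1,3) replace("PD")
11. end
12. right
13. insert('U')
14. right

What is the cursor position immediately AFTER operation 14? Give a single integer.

After op 1 (left): buf='SUTYA' cursor=0
After op 2 (insert('B')): buf='BSUTYA' cursor=1
After op 3 (right): buf='BSUTYA' cursor=2
After op 4 (backspace): buf='BUTYA' cursor=1
After op 5 (delete): buf='BTYA' cursor=1
After op 6 (right): buf='BTYA' cursor=2
After op 7 (backspace): buf='BYA' cursor=1
After op 8 (delete): buf='BA' cursor=1
After op 9 (select(0,1) replace("JD")): buf='JDA' cursor=2
After op 10 (select(1,3) replace("PD")): buf='JPD' cursor=3
After op 11 (end): buf='JPD' cursor=3
After op 12 (right): buf='JPD' cursor=3
After op 13 (insert('U')): buf='JPDU' cursor=4
After op 14 (right): buf='JPDU' cursor=4

Answer: 4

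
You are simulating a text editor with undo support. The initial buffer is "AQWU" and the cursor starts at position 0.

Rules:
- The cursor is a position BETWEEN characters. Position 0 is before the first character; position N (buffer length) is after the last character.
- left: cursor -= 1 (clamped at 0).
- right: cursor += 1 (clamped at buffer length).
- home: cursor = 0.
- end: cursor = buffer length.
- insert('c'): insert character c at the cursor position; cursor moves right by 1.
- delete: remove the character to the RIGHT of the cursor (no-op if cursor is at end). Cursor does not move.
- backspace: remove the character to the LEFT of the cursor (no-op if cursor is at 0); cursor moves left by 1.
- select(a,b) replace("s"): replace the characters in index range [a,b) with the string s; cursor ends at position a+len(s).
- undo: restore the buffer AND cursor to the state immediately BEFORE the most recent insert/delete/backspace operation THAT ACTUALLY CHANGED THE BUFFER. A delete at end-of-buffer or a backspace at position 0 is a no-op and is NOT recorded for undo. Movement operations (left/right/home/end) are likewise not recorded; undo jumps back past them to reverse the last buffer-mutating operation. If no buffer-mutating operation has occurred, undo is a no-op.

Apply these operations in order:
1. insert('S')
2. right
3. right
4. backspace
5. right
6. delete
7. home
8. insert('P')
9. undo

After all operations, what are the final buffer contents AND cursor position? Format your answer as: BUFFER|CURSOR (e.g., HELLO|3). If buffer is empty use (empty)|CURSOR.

Answer: SAW|0

Derivation:
After op 1 (insert('S')): buf='SAQWU' cursor=1
After op 2 (right): buf='SAQWU' cursor=2
After op 3 (right): buf='SAQWU' cursor=3
After op 4 (backspace): buf='SAWU' cursor=2
After op 5 (right): buf='SAWU' cursor=3
After op 6 (delete): buf='SAW' cursor=3
After op 7 (home): buf='SAW' cursor=0
After op 8 (insert('P')): buf='PSAW' cursor=1
After op 9 (undo): buf='SAW' cursor=0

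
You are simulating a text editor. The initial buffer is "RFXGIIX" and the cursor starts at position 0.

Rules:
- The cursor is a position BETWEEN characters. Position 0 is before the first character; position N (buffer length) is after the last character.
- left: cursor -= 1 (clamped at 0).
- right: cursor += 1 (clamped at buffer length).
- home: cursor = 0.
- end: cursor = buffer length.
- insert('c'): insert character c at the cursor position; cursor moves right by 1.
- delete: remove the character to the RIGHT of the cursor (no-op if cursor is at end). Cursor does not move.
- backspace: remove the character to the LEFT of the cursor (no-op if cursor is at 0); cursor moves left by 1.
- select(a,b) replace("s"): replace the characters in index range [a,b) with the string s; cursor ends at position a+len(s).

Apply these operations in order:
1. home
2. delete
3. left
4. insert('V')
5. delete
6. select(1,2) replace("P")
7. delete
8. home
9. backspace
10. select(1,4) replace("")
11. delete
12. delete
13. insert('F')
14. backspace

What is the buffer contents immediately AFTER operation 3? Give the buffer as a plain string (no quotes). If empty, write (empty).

Answer: FXGIIX

Derivation:
After op 1 (home): buf='RFXGIIX' cursor=0
After op 2 (delete): buf='FXGIIX' cursor=0
After op 3 (left): buf='FXGIIX' cursor=0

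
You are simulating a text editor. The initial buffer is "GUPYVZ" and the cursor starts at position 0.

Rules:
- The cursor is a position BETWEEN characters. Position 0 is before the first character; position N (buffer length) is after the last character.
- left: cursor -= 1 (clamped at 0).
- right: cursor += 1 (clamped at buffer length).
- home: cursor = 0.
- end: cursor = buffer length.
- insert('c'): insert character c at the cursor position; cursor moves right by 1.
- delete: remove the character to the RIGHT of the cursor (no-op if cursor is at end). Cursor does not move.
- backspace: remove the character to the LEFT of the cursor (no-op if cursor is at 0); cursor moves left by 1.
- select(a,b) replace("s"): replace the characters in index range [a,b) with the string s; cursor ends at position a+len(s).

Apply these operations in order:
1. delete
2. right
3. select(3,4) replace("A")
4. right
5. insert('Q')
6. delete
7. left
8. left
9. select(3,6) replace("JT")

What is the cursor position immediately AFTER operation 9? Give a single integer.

After op 1 (delete): buf='UPYVZ' cursor=0
After op 2 (right): buf='UPYVZ' cursor=1
After op 3 (select(3,4) replace("A")): buf='UPYAZ' cursor=4
After op 4 (right): buf='UPYAZ' cursor=5
After op 5 (insert('Q')): buf='UPYAZQ' cursor=6
After op 6 (delete): buf='UPYAZQ' cursor=6
After op 7 (left): buf='UPYAZQ' cursor=5
After op 8 (left): buf='UPYAZQ' cursor=4
After op 9 (select(3,6) replace("JT")): buf='UPYJT' cursor=5

Answer: 5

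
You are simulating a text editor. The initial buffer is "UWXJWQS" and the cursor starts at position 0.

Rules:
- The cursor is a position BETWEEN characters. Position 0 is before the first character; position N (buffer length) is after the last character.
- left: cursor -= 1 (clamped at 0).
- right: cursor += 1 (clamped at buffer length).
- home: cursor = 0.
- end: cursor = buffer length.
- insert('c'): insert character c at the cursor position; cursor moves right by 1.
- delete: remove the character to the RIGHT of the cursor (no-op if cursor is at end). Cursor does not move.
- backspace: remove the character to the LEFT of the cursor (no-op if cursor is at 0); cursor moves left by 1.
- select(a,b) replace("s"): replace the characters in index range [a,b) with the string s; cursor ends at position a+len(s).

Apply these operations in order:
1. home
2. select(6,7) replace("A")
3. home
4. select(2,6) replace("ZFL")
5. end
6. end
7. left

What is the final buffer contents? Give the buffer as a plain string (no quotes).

After op 1 (home): buf='UWXJWQS' cursor=0
After op 2 (select(6,7) replace("A")): buf='UWXJWQA' cursor=7
After op 3 (home): buf='UWXJWQA' cursor=0
After op 4 (select(2,6) replace("ZFL")): buf='UWZFLA' cursor=5
After op 5 (end): buf='UWZFLA' cursor=6
After op 6 (end): buf='UWZFLA' cursor=6
After op 7 (left): buf='UWZFLA' cursor=5

Answer: UWZFLA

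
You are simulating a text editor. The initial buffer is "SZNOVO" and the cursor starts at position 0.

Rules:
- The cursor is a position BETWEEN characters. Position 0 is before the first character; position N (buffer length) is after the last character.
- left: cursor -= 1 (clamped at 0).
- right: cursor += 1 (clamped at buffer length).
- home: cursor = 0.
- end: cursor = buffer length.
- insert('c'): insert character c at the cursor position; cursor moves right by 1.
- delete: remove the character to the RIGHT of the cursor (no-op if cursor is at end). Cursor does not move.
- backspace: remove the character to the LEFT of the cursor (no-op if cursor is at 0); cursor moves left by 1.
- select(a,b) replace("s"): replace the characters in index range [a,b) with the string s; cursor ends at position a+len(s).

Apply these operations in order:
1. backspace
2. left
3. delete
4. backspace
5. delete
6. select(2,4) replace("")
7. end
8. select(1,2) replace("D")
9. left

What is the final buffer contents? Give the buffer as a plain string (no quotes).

After op 1 (backspace): buf='SZNOVO' cursor=0
After op 2 (left): buf='SZNOVO' cursor=0
After op 3 (delete): buf='ZNOVO' cursor=0
After op 4 (backspace): buf='ZNOVO' cursor=0
After op 5 (delete): buf='NOVO' cursor=0
After op 6 (select(2,4) replace("")): buf='NO' cursor=2
After op 7 (end): buf='NO' cursor=2
After op 8 (select(1,2) replace("D")): buf='ND' cursor=2
After op 9 (left): buf='ND' cursor=1

Answer: ND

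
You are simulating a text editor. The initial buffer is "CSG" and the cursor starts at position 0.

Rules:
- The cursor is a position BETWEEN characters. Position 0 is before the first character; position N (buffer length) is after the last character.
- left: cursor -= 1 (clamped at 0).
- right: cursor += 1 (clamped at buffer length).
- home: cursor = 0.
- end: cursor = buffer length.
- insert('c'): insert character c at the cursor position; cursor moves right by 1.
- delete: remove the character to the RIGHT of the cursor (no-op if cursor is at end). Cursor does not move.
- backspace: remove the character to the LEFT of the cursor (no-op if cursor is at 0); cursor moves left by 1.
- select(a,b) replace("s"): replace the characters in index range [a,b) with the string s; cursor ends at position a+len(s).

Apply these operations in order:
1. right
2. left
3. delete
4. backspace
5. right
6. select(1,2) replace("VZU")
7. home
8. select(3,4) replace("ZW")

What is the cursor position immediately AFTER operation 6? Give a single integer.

Answer: 4

Derivation:
After op 1 (right): buf='CSG' cursor=1
After op 2 (left): buf='CSG' cursor=0
After op 3 (delete): buf='SG' cursor=0
After op 4 (backspace): buf='SG' cursor=0
After op 5 (right): buf='SG' cursor=1
After op 6 (select(1,2) replace("VZU")): buf='SVZU' cursor=4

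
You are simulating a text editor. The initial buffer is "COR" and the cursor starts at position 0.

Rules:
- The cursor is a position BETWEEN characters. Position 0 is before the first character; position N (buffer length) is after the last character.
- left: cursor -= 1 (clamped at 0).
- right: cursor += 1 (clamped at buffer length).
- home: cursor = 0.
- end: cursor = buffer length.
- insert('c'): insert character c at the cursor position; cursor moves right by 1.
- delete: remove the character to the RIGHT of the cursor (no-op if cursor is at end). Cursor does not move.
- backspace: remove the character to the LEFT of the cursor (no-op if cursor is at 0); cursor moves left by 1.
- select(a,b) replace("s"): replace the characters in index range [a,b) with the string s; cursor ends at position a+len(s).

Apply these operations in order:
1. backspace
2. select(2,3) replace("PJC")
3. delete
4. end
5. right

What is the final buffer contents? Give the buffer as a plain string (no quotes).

Answer: COPJC

Derivation:
After op 1 (backspace): buf='COR' cursor=0
After op 2 (select(2,3) replace("PJC")): buf='COPJC' cursor=5
After op 3 (delete): buf='COPJC' cursor=5
After op 4 (end): buf='COPJC' cursor=5
After op 5 (right): buf='COPJC' cursor=5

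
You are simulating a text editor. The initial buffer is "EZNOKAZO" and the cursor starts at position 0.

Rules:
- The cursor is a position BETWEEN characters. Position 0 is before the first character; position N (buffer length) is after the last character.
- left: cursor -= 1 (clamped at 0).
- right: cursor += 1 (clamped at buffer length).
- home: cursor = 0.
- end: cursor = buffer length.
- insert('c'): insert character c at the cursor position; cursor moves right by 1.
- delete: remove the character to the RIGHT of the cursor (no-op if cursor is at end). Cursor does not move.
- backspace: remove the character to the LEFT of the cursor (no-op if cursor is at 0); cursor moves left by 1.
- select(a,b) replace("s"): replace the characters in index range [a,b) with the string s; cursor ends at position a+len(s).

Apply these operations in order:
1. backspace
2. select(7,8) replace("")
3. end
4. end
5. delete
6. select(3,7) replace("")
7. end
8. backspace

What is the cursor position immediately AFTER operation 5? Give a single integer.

Answer: 7

Derivation:
After op 1 (backspace): buf='EZNOKAZO' cursor=0
After op 2 (select(7,8) replace("")): buf='EZNOKAZ' cursor=7
After op 3 (end): buf='EZNOKAZ' cursor=7
After op 4 (end): buf='EZNOKAZ' cursor=7
After op 5 (delete): buf='EZNOKAZ' cursor=7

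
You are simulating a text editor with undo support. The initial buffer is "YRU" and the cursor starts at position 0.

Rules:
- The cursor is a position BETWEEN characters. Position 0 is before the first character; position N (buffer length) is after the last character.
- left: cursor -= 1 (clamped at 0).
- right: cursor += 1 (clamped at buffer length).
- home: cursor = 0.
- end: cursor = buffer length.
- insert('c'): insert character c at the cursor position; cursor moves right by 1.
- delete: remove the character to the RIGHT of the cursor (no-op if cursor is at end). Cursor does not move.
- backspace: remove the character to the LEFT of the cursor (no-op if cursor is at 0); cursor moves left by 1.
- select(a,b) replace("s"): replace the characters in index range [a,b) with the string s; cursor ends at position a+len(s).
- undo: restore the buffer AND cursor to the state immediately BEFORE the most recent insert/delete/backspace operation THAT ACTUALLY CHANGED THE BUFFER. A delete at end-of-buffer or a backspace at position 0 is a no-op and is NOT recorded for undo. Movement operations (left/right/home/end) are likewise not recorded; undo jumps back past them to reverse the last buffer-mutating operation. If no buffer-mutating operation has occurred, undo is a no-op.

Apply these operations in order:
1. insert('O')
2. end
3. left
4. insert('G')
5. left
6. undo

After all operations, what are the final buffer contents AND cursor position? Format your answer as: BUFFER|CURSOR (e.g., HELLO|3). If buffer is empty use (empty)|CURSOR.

Answer: OYRU|3

Derivation:
After op 1 (insert('O')): buf='OYRU' cursor=1
After op 2 (end): buf='OYRU' cursor=4
After op 3 (left): buf='OYRU' cursor=3
After op 4 (insert('G')): buf='OYRGU' cursor=4
After op 5 (left): buf='OYRGU' cursor=3
After op 6 (undo): buf='OYRU' cursor=3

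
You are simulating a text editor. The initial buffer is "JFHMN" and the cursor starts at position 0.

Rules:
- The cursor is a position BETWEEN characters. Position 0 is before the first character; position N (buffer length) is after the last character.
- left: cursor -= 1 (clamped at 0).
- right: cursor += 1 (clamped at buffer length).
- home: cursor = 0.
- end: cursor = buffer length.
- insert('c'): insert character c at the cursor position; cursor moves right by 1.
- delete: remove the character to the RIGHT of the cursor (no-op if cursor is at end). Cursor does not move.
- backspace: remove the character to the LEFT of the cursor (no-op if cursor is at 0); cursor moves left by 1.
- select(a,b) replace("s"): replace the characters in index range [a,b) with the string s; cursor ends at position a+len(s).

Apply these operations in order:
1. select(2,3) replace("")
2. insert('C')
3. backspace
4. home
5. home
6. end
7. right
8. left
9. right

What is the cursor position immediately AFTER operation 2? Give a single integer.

After op 1 (select(2,3) replace("")): buf='JFMN' cursor=2
After op 2 (insert('C')): buf='JFCMN' cursor=3

Answer: 3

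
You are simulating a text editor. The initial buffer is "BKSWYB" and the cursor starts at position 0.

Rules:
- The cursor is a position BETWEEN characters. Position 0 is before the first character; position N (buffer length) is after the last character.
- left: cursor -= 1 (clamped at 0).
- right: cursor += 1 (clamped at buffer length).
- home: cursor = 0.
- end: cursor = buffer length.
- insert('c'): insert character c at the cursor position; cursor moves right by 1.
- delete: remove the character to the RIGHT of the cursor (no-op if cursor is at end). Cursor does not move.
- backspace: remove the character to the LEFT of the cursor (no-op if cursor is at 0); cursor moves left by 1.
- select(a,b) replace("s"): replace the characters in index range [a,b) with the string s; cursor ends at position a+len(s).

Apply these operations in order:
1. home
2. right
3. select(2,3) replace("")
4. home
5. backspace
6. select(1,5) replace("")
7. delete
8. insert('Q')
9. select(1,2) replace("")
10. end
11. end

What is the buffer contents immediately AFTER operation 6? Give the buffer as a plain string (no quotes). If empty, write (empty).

Answer: B

Derivation:
After op 1 (home): buf='BKSWYB' cursor=0
After op 2 (right): buf='BKSWYB' cursor=1
After op 3 (select(2,3) replace("")): buf='BKWYB' cursor=2
After op 4 (home): buf='BKWYB' cursor=0
After op 5 (backspace): buf='BKWYB' cursor=0
After op 6 (select(1,5) replace("")): buf='B' cursor=1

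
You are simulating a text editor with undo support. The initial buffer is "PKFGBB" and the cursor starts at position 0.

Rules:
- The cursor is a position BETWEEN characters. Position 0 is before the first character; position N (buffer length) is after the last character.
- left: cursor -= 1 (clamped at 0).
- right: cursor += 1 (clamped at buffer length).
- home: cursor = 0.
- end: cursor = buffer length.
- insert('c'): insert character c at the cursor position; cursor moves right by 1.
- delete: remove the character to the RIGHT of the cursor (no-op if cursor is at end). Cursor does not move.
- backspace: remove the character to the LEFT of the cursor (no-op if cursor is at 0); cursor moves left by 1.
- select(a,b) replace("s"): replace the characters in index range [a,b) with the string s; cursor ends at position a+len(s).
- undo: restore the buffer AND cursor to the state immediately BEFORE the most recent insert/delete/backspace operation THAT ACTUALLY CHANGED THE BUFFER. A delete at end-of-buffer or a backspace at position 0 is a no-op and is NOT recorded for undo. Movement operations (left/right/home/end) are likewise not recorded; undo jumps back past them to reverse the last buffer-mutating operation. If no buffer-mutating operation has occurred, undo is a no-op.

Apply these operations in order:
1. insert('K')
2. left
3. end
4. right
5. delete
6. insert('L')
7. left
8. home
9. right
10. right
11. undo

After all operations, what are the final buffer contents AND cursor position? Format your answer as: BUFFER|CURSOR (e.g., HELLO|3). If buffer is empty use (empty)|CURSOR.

Answer: KPKFGBB|7

Derivation:
After op 1 (insert('K')): buf='KPKFGBB' cursor=1
After op 2 (left): buf='KPKFGBB' cursor=0
After op 3 (end): buf='KPKFGBB' cursor=7
After op 4 (right): buf='KPKFGBB' cursor=7
After op 5 (delete): buf='KPKFGBB' cursor=7
After op 6 (insert('L')): buf='KPKFGBBL' cursor=8
After op 7 (left): buf='KPKFGBBL' cursor=7
After op 8 (home): buf='KPKFGBBL' cursor=0
After op 9 (right): buf='KPKFGBBL' cursor=1
After op 10 (right): buf='KPKFGBBL' cursor=2
After op 11 (undo): buf='KPKFGBB' cursor=7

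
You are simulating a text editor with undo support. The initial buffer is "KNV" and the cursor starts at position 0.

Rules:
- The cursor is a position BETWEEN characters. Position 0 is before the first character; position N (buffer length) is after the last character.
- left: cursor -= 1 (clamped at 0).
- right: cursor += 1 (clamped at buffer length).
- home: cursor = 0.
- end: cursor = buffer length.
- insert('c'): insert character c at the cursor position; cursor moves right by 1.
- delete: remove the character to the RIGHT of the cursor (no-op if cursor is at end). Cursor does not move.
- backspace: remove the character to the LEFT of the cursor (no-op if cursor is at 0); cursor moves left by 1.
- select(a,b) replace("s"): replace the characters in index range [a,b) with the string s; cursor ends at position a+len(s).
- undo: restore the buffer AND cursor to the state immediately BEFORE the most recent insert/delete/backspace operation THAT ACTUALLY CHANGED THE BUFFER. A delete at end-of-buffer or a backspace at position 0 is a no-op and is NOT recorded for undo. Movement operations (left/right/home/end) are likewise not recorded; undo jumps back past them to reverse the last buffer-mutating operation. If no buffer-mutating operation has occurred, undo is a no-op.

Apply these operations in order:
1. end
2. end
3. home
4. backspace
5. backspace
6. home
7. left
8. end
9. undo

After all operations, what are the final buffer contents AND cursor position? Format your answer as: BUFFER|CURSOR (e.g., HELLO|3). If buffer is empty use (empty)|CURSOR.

Answer: KNV|3

Derivation:
After op 1 (end): buf='KNV' cursor=3
After op 2 (end): buf='KNV' cursor=3
After op 3 (home): buf='KNV' cursor=0
After op 4 (backspace): buf='KNV' cursor=0
After op 5 (backspace): buf='KNV' cursor=0
After op 6 (home): buf='KNV' cursor=0
After op 7 (left): buf='KNV' cursor=0
After op 8 (end): buf='KNV' cursor=3
After op 9 (undo): buf='KNV' cursor=3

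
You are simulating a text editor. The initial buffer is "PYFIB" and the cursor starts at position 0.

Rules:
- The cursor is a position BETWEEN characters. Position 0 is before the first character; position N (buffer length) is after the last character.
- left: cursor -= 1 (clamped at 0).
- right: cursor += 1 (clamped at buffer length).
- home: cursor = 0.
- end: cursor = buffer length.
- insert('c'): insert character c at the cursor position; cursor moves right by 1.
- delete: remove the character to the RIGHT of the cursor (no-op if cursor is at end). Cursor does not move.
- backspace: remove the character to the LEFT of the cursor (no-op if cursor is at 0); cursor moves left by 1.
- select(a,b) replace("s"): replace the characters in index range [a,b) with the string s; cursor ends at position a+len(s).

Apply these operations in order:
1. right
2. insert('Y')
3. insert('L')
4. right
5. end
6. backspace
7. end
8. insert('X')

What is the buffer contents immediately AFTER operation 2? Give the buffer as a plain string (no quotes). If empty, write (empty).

After op 1 (right): buf='PYFIB' cursor=1
After op 2 (insert('Y')): buf='PYYFIB' cursor=2

Answer: PYYFIB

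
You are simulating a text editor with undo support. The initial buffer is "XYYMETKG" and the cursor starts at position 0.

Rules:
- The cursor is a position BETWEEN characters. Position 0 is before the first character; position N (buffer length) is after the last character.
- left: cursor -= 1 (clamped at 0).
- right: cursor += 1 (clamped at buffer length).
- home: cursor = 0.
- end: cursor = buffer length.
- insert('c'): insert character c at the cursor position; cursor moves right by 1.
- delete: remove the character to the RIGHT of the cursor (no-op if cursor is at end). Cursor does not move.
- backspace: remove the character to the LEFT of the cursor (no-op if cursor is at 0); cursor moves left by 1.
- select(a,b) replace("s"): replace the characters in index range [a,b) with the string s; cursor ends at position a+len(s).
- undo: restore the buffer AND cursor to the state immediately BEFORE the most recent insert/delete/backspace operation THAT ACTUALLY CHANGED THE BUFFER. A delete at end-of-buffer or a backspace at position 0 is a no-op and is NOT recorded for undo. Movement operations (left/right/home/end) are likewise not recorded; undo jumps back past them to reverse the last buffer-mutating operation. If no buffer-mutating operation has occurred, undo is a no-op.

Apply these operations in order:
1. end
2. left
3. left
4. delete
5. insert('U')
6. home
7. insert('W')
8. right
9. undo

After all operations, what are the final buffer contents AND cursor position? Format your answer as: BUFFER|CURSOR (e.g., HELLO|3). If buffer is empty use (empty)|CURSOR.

After op 1 (end): buf='XYYMETKG' cursor=8
After op 2 (left): buf='XYYMETKG' cursor=7
After op 3 (left): buf='XYYMETKG' cursor=6
After op 4 (delete): buf='XYYMETG' cursor=6
After op 5 (insert('U')): buf='XYYMETUG' cursor=7
After op 6 (home): buf='XYYMETUG' cursor=0
After op 7 (insert('W')): buf='WXYYMETUG' cursor=1
After op 8 (right): buf='WXYYMETUG' cursor=2
After op 9 (undo): buf='XYYMETUG' cursor=0

Answer: XYYMETUG|0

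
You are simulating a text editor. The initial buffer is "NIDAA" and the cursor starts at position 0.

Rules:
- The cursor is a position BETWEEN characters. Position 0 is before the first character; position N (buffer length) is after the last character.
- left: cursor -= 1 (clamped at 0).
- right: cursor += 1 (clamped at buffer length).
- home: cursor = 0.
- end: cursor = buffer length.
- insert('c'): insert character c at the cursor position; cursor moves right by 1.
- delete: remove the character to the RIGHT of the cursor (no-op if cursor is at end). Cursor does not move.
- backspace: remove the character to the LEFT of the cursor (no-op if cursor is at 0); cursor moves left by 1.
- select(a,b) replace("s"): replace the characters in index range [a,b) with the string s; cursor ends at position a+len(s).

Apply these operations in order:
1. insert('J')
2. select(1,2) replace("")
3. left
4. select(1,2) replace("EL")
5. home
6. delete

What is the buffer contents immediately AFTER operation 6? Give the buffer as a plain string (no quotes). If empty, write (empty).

After op 1 (insert('J')): buf='JNIDAA' cursor=1
After op 2 (select(1,2) replace("")): buf='JIDAA' cursor=1
After op 3 (left): buf='JIDAA' cursor=0
After op 4 (select(1,2) replace("EL")): buf='JELDAA' cursor=3
After op 5 (home): buf='JELDAA' cursor=0
After op 6 (delete): buf='ELDAA' cursor=0

Answer: ELDAA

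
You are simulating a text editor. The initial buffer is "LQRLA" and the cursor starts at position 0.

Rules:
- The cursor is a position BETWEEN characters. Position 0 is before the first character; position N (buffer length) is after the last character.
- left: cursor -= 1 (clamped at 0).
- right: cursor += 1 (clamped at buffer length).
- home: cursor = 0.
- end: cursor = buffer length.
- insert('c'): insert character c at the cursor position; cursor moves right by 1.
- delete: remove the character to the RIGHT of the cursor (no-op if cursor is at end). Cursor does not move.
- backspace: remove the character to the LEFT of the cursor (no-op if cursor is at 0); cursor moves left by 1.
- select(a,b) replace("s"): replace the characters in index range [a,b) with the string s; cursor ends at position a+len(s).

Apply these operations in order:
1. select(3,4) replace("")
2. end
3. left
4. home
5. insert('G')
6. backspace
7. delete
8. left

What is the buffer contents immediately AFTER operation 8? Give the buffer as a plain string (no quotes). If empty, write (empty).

Answer: QRA

Derivation:
After op 1 (select(3,4) replace("")): buf='LQRA' cursor=3
After op 2 (end): buf='LQRA' cursor=4
After op 3 (left): buf='LQRA' cursor=3
After op 4 (home): buf='LQRA' cursor=0
After op 5 (insert('G')): buf='GLQRA' cursor=1
After op 6 (backspace): buf='LQRA' cursor=0
After op 7 (delete): buf='QRA' cursor=0
After op 8 (left): buf='QRA' cursor=0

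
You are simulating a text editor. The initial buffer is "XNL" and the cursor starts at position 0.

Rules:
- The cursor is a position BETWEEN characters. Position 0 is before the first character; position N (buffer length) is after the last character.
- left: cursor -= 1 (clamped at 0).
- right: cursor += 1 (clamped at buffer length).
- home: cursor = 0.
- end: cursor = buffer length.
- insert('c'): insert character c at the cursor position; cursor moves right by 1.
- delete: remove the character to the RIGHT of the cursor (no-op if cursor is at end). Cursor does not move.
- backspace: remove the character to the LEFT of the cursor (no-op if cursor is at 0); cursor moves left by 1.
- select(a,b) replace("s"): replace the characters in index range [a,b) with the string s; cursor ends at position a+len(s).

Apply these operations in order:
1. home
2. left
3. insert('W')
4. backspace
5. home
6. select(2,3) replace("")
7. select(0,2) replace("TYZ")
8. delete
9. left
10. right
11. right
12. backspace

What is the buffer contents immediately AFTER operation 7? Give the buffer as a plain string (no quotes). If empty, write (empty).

After op 1 (home): buf='XNL' cursor=0
After op 2 (left): buf='XNL' cursor=0
After op 3 (insert('W')): buf='WXNL' cursor=1
After op 4 (backspace): buf='XNL' cursor=0
After op 5 (home): buf='XNL' cursor=0
After op 6 (select(2,3) replace("")): buf='XN' cursor=2
After op 7 (select(0,2) replace("TYZ")): buf='TYZ' cursor=3

Answer: TYZ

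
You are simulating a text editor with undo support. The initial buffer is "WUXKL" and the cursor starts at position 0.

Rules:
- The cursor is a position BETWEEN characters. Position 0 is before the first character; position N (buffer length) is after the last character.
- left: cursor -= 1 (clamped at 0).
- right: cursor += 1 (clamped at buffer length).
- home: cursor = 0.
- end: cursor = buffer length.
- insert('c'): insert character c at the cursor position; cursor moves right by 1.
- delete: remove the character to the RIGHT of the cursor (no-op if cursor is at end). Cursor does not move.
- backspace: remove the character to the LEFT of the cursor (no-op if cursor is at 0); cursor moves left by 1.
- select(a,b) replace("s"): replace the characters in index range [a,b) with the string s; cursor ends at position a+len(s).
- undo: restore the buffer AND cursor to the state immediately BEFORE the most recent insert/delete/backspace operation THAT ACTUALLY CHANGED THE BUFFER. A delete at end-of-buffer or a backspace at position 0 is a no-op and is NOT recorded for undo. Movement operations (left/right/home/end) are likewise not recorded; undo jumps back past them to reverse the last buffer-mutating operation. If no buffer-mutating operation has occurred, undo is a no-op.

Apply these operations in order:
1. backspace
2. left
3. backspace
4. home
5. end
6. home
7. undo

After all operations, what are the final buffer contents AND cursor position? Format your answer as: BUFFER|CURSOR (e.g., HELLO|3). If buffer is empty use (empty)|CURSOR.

Answer: WUXKL|0

Derivation:
After op 1 (backspace): buf='WUXKL' cursor=0
After op 2 (left): buf='WUXKL' cursor=0
After op 3 (backspace): buf='WUXKL' cursor=0
After op 4 (home): buf='WUXKL' cursor=0
After op 5 (end): buf='WUXKL' cursor=5
After op 6 (home): buf='WUXKL' cursor=0
After op 7 (undo): buf='WUXKL' cursor=0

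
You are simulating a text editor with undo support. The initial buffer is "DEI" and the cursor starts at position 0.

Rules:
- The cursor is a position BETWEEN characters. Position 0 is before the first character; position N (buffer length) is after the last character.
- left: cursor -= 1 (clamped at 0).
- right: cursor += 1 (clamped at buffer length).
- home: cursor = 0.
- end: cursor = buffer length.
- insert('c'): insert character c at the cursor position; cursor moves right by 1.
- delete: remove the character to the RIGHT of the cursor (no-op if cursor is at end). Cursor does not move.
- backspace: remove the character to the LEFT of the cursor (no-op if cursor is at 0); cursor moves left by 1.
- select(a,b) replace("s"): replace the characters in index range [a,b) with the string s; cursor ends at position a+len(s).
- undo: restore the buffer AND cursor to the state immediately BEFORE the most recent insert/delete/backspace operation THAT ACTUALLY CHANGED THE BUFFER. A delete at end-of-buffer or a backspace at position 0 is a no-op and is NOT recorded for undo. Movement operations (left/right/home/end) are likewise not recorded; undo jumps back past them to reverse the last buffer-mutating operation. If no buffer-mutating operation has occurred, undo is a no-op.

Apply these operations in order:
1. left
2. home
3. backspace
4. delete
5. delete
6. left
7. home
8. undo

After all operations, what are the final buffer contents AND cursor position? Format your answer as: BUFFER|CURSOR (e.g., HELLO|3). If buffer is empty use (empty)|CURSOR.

Answer: EI|0

Derivation:
After op 1 (left): buf='DEI' cursor=0
After op 2 (home): buf='DEI' cursor=0
After op 3 (backspace): buf='DEI' cursor=0
After op 4 (delete): buf='EI' cursor=0
After op 5 (delete): buf='I' cursor=0
After op 6 (left): buf='I' cursor=0
After op 7 (home): buf='I' cursor=0
After op 8 (undo): buf='EI' cursor=0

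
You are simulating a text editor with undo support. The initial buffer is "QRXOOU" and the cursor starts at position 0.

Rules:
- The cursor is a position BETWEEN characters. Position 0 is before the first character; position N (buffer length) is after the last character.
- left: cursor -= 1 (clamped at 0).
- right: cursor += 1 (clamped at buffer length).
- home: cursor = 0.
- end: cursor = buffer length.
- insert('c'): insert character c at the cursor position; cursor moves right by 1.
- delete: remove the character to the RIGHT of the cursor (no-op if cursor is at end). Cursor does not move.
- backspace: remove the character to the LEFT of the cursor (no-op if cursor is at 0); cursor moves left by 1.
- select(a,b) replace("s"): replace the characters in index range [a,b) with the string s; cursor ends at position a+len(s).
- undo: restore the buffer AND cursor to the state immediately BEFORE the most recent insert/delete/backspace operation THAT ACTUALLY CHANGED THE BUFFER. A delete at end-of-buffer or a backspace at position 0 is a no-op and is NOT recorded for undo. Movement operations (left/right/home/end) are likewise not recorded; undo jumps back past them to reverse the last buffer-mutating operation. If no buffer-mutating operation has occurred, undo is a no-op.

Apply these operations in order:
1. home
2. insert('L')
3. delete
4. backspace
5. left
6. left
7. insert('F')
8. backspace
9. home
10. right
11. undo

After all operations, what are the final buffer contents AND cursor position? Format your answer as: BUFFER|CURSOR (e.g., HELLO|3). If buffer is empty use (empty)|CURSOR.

Answer: FRXOOU|1

Derivation:
After op 1 (home): buf='QRXOOU' cursor=0
After op 2 (insert('L')): buf='LQRXOOU' cursor=1
After op 3 (delete): buf='LRXOOU' cursor=1
After op 4 (backspace): buf='RXOOU' cursor=0
After op 5 (left): buf='RXOOU' cursor=0
After op 6 (left): buf='RXOOU' cursor=0
After op 7 (insert('F')): buf='FRXOOU' cursor=1
After op 8 (backspace): buf='RXOOU' cursor=0
After op 9 (home): buf='RXOOU' cursor=0
After op 10 (right): buf='RXOOU' cursor=1
After op 11 (undo): buf='FRXOOU' cursor=1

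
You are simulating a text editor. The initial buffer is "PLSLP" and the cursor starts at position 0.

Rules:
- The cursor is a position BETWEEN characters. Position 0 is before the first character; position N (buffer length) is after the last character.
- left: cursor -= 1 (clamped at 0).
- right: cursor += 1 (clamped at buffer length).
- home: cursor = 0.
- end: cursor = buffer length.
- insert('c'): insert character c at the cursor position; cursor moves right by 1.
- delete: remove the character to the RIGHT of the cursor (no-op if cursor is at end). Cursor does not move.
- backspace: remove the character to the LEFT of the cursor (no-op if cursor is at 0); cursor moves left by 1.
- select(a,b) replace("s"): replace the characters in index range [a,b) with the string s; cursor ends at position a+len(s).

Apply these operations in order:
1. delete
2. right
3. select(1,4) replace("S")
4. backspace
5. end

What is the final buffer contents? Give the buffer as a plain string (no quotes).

Answer: L

Derivation:
After op 1 (delete): buf='LSLP' cursor=0
After op 2 (right): buf='LSLP' cursor=1
After op 3 (select(1,4) replace("S")): buf='LS' cursor=2
After op 4 (backspace): buf='L' cursor=1
After op 5 (end): buf='L' cursor=1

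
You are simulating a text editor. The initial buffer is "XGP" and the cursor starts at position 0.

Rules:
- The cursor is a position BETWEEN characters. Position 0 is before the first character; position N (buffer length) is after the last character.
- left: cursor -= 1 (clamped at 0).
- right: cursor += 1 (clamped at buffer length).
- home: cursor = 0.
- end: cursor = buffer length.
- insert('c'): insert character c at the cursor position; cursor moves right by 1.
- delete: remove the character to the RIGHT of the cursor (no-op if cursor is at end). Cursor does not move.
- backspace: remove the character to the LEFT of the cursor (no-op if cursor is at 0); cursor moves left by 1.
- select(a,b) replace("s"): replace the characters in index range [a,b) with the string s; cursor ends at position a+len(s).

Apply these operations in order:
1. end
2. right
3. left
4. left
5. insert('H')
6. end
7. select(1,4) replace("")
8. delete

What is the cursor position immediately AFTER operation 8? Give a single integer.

Answer: 1

Derivation:
After op 1 (end): buf='XGP' cursor=3
After op 2 (right): buf='XGP' cursor=3
After op 3 (left): buf='XGP' cursor=2
After op 4 (left): buf='XGP' cursor=1
After op 5 (insert('H')): buf='XHGP' cursor=2
After op 6 (end): buf='XHGP' cursor=4
After op 7 (select(1,4) replace("")): buf='X' cursor=1
After op 8 (delete): buf='X' cursor=1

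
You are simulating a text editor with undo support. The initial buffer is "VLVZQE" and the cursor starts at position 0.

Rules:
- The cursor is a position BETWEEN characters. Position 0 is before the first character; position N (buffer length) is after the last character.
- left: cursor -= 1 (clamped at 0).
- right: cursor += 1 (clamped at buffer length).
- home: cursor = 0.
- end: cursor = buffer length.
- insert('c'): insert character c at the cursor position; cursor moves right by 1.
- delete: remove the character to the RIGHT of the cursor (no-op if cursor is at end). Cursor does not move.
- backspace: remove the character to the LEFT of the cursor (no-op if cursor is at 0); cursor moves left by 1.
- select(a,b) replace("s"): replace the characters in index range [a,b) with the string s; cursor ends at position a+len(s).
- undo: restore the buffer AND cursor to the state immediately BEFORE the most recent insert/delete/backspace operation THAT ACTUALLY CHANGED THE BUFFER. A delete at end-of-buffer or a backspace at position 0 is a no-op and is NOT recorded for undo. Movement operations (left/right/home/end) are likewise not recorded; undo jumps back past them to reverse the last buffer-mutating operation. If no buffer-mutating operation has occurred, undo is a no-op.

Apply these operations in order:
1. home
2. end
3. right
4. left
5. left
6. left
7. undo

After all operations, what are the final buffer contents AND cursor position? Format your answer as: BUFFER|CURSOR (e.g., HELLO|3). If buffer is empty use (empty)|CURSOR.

After op 1 (home): buf='VLVZQE' cursor=0
After op 2 (end): buf='VLVZQE' cursor=6
After op 3 (right): buf='VLVZQE' cursor=6
After op 4 (left): buf='VLVZQE' cursor=5
After op 5 (left): buf='VLVZQE' cursor=4
After op 6 (left): buf='VLVZQE' cursor=3
After op 7 (undo): buf='VLVZQE' cursor=3

Answer: VLVZQE|3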